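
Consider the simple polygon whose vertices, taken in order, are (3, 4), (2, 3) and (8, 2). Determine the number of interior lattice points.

Using the shoelace formula, 2A = |[3·3 − 2·4] + [2·2 − 8·3] + [8·4 − 3·2]| = 7, so the area is 3.5.
Along each edge there are gcd(|Δx|,|Δy|)+1 lattice points, so counting each shared vertex once the boundary has gcd(1,1) + gcd(6,1) + gcd(5,2) = 1+1+1 = 3.
By Pick's theorem A = I + B/2 − 1, so I = 3.5 − 3/2 + 1 = 3.

3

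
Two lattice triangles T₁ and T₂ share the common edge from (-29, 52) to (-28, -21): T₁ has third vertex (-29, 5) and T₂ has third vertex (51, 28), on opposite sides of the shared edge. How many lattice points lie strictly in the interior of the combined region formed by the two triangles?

2904

The union is the simple quadrilateral with vertices (-29, 52), (-29, 5), (-28, -21), (51, 28) in order.
The shoelace formula gives twice the area as |((-29)·5 − (-29)·52) + ((-29)·(-21) − (-28)·5) + ((-28)·28 − 51·(-21)) + (51·52 − (-29)·28)| = 5863, so the area is 2931.5.
Summing gcd(|Δx|,|Δy|) over the edges gives the boundary count: gcd(0,47) + gcd(1,26) + gcd(79,49) + gcd(80,24) = 47+1+1+8 = 57.
By Pick's theorem I = A − B/2 + 1 = 2931.5 − 57/2 + 1 = 2904.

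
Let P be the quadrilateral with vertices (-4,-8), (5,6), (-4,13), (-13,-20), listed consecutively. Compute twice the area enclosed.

Using the shoelace formula, 2A = |[(-4)·6 − 5·(-8)] + [5·13 − (-4)·6] + [(-4)·(-20) − (-13)·13] + [(-13)·(-8) − (-4)·(-20)]| = 378, so the area is 189.

378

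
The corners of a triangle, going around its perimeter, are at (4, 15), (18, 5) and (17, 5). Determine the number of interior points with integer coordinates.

The shoelace formula gives twice the area as |[4·5 − 18·15] + [18·5 − 17·5] + [17·15 − 4·5]| = 10, so the area is 5.
The number of boundary lattice points is Σ gcd(|Δx|,|Δy|) = gcd(14,10) + gcd(1,0) + gcd(13,10) = 2+1+1 = 4.
By Pick's theorem A = I + B/2 − 1, so I = 5 − 4/2 + 1 = 4.

4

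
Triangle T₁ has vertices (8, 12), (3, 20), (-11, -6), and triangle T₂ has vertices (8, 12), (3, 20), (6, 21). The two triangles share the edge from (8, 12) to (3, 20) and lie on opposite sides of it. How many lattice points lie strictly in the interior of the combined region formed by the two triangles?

The union is the simple quadrilateral with vertices (8, 12), (-11, -6), (3, 20), (6, 21) in order.
The shoelace formula gives twice the area as |(8·(-6) − (-11)·12) + ((-11)·20 − 3·(-6)) + (3·21 − 6·20) + (6·12 − 8·21)| = 271, so the area is 135.5.
Summing gcd(|Δx|,|Δy|) over the edges gives the boundary count: gcd(19,18) + gcd(14,26) + gcd(3,1) + gcd(2,9) = 1+2+1+1 = 5.
By Pick's theorem I = A − B/2 + 1 = 135.5 − 5/2 + 1 = 134.

134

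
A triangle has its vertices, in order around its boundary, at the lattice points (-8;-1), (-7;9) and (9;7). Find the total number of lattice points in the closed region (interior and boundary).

The shoelace formula gives twice the area as |((-8)·9 − (-7)·(-1)) + ((-7)·7 − 9·9) + (9·(-1) − (-8)·7)| = 162, so the area is 81.
The number of boundary lattice points is Σ gcd(|Δx|,|Δy|) = gcd(1,10) + gcd(16,2) + gcd(17,8) = 1+2+1 = 4.
Pick's theorem gives I = A − B/2 + 1 = 81 − 4/2 + 1 = 80, so the closed region contains I + B = 80 + 4 = 84 lattice points.

84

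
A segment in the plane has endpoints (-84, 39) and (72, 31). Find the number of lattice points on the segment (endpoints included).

5

The number of lattice points on a segment between lattice points is gcd(|Δx|,|Δy|) + 1 = gcd(156,8) + 1 = 4 + 1 = 5.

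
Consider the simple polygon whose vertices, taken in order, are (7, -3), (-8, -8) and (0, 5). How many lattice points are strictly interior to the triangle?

By the shoelace formula, twice the signed area is |(7·(-8) − (-8)·(-3)) + ((-8)·5 − 0·(-8)) + (0·(-3) − 7·5)| = 155, so the area is 77.5.
The number of boundary lattice points is Σ gcd(|Δx|,|Δy|) = gcd(15,5) + gcd(8,13) + gcd(7,8) = 5+1+1 = 7.
By Pick's theorem A = I + B/2 − 1, so I = 77.5 − 7/2 + 1 = 75.

75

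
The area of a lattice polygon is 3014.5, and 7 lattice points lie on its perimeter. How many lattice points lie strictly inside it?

3012

From Pick's theorem, I = A − B/2 + 1 = 3014.5 − 7/2 + 1 = 3012.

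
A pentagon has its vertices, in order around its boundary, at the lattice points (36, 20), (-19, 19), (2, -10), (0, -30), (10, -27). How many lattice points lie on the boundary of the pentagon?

Along each edge there are gcd(|Δx|,|Δy|)+1 lattice points, so counting each shared vertex once the boundary has gcd(55,1) + gcd(21,29) + gcd(2,20) + gcd(10,3) + gcd(26,47) = 1+1+2+1+1 = 6.

6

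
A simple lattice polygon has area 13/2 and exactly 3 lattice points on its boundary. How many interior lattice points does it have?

6

From Pick's theorem, I = A − B/2 + 1 = 13/2 − 3/2 + 1 = 6.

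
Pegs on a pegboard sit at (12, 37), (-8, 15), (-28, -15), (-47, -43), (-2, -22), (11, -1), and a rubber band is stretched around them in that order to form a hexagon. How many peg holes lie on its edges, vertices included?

Summing gcd(|Δx|,|Δy|) over the edges gives the boundary count: gcd(20,22) + gcd(20,30) + gcd(19,28) + gcd(45,21) + gcd(13,21) + gcd(1,38) = 2+10+1+3+1+1 = 18.

18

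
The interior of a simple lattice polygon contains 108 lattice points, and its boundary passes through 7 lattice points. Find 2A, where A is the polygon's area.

221

By Pick's theorem, A = I + B/2 − 1 = 108 + 7/2 − 1 = 221/2.
Hence 2A = 221.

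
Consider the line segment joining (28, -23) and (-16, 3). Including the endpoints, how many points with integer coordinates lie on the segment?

The number of lattice points on a segment between lattice points is gcd(|Δx|,|Δy|) + 1 = gcd(44,26) + 1 = 2 + 1 = 3.

3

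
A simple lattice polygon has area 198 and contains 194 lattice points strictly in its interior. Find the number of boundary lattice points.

10

Pick's theorem gives A = I + B/2 − 1, so B = 2(A − I + 1) = 2(198 − 194 + 1) = 10.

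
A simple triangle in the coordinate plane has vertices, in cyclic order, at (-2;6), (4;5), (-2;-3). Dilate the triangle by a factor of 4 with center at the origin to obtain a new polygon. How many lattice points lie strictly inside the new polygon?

409

The shoelace formula gives twice the area as |((-2)·5 − 4·6) + (4·(-3) − (-2)·5) + ((-2)·6 − (-2)·(-3))| = 54, so the area is 27.
Along each edge there are gcd(|Δx|,|Δy|)+1 lattice points, so counting each shared vertex once the boundary has gcd(6,1) + gcd(6,8) + gcd(0,9) = 1+2+9 = 12.
Scaling by 4 multiplies the area by 4² = 16 (so the new area is 432) and multiplies the boundary lattice-point count by 4, giving 48.
By Pick's theorem, the interior count of the dilated polygon is 432 − 48/2 + 1 = 409.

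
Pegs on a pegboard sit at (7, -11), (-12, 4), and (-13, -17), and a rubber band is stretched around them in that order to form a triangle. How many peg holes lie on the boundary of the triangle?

4

Along each edge there are gcd(|Δx|,|Δy|)+1 lattice points, so counting each shared vertex once the boundary has gcd(19,15) + gcd(1,21) + gcd(20,6) = 1+1+2 = 4.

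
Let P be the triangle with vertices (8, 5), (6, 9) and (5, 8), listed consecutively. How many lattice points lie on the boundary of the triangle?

Along each edge there are gcd(|Δx|,|Δy|)+1 lattice points, so counting each shared vertex once the boundary has gcd(2,4) + gcd(1,1) + gcd(3,3) = 2+1+3 = 6.

6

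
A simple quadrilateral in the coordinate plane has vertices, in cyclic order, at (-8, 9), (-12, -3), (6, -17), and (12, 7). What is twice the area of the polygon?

764

The shoelace formula gives twice the area as |((-8)·(-3) − (-12)·9) + ((-12)·(-17) − 6·(-3)) + (6·7 − 12·(-17)) + (12·9 − (-8)·7)| = 764, so the area is 382.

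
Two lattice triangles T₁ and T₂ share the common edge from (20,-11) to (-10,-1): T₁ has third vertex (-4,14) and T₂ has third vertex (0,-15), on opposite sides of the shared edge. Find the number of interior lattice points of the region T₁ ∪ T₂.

411

The union is the simple quadrilateral with vertices (20,-11), (-4,14), (-10,-1), (0,-15) in order.
The shoelace formula gives twice the area as |[20·14 − (-4)·(-11)] + [(-4)·(-1) − (-10)·14] + [(-10)·(-15) − 0·(-1)] + [0·(-11) − 20·(-15)]| = 830, so the area is 415.
Summing gcd(|Δx|,|Δy|) over the edges gives the boundary count: gcd(24,25) + gcd(6,15) + gcd(10,14) + gcd(20,4) = 1+3+2+4 = 10.
By Pick's theorem I = A − B/2 + 1 = 415 − 10/2 + 1 = 411.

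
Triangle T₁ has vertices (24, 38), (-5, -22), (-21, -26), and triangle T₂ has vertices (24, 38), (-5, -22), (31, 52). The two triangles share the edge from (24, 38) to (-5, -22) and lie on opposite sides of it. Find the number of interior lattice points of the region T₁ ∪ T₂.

The union is the simple quadrilateral with vertices (24, 38), (-21, -26), (-5, -22), (31, 52) in order.
The shoelace formula gives twice the area as |[24·(-26) − (-21)·38] + [(-21)·(-22) − (-5)·(-26)] + [(-5)·52 − 31·(-22)] + [31·38 − 24·52]| = 858, so the area is 429.
The number of boundary lattice points is Σ gcd(|Δx|,|Δy|) = gcd(45,64) + gcd(16,4) + gcd(36,74) + gcd(7,14) = 1+4+2+7 = 14.
By Pick's theorem I = A − B/2 + 1 = 429 − 14/2 + 1 = 423.

423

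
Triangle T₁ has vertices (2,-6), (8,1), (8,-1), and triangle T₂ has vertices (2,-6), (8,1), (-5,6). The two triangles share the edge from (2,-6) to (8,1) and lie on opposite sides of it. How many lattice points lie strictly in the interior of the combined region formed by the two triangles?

The union is the simple quadrilateral with vertices (2,-6), (8,-1), (8,1), (-5,6) in order.
By the shoelace formula, twice the signed area is |[2·(-1) − 8·(-6)] + [8·1 − 8·(-1)] + [8·6 − (-5)·1] + [(-5)·(-6) − 2·6]| = 133, so the area is 133/2.
Summing gcd(|Δx|,|Δy|) over the edges gives the boundary count: gcd(6,5) + gcd(0,2) + gcd(13,5) + gcd(7,12) = 1+2+1+1 = 5.
By Pick's theorem I = A − B/2 + 1 = 133/2 − 5/2 + 1 = 65.

65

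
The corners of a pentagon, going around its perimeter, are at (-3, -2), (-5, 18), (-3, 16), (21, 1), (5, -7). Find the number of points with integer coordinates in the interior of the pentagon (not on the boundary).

The shoelace formula gives twice the area as |((-3)·18 − (-5)·(-2)) + ((-5)·16 − (-3)·18) + ((-3)·1 − 21·16) + (21·(-7) − 5·1) + (5·(-2) − (-3)·(-7))| = 612, so the area is 306.
Along each edge there are gcd(|Δx|,|Δy|)+1 lattice points, so counting each shared vertex once the boundary has gcd(2,20) + gcd(2,2) + gcd(24,15) + gcd(16,8) + gcd(8,5) = 2+2+3+8+1 = 16.
Pick's theorem gives I = A − B/2 + 1 = 306 − 16/2 + 1 = 299.

299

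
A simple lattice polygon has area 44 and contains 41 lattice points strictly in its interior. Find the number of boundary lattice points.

8

Pick's theorem gives A = I + B/2 − 1, so B = 2(A − I + 1) = 2(44 − 41 + 1) = 8.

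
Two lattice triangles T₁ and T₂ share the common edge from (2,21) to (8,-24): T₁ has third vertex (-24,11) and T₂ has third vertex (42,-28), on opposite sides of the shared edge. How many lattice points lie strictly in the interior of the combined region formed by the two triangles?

The union is the simple quadrilateral with vertices (2,21), (-24,11), (8,-24), (42,-28) in order.
The shoelace formula gives twice the area as |[2·11 − (-24)·21] + [(-24)·(-24) − 8·11] + [8·(-28) − 42·(-24)] + [42·21 − 2·(-28)]| = 2736, so the area is 1368.
Along each edge there are gcd(|Δx|,|Δy|)+1 lattice points, so counting each shared vertex once the boundary has gcd(26,10) + gcd(32,35) + gcd(34,4) + gcd(40,49) = 2+1+2+1 = 6.
By Pick's theorem I = A − B/2 + 1 = 1368 − 6/2 + 1 = 1366.

1366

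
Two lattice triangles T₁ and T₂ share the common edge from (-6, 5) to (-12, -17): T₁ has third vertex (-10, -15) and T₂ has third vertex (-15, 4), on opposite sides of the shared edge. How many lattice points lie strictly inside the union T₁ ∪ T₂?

108

The union is the simple quadrilateral with vertices (-6, 5), (-10, -15), (-12, -17), (-15, 4) in order.
The shoelace formula gives twice the area as |[(-6)·(-15) − (-10)·5] + [(-10)·(-17) − (-12)·(-15)] + [(-12)·4 − (-15)·(-17)] + [(-15)·5 − (-6)·4]| = 224, so the area is 112.
Along each edge there are gcd(|Δx|,|Δy|)+1 lattice points, so counting each shared vertex once the boundary has gcd(4,20) + gcd(2,2) + gcd(3,21) + gcd(9,1) = 4+2+3+1 = 10.
By Pick's theorem I = A − B/2 + 1 = 112 − 10/2 + 1 = 108.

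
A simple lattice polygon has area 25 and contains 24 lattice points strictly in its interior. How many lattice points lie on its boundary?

Pick's theorem gives A = I + B/2 − 1, so B = 2(A − I + 1) = 2(25 − 24 + 1) = 4.

4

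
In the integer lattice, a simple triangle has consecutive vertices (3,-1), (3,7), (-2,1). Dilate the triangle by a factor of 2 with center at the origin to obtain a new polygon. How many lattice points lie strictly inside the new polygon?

By the shoelace formula, twice the signed area is |(3·7 − 3·(-1)) + (3·1 − (-2)·7) + ((-2)·(-1) − 3·1)| = 40, so the area is 20.
Summing gcd(|Δx|,|Δy|) over the edges gives the boundary count: gcd(0,8) + gcd(5,6) + gcd(5,2) = 8+1+1 = 10.
Scaling by 2 multiplies the area by 2² = 4 (so the new area is 80) and multiplies the boundary lattice-point count by 2, giving 20.
By Pick's theorem, the interior count of the dilated polygon is 80 − 20/2 + 1 = 71.

71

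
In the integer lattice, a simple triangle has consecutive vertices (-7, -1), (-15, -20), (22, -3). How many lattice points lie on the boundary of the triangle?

3

Along each edge there are gcd(|Δx|,|Δy|)+1 lattice points, so counting each shared vertex once the boundary has gcd(8,19) + gcd(37,17) + gcd(29,2) = 1+1+1 = 3.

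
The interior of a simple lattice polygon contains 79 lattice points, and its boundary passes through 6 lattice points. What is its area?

Pick's theorem states A = I + B/2 − 1, so A = 79 + 6/2 − 1 = 81.

81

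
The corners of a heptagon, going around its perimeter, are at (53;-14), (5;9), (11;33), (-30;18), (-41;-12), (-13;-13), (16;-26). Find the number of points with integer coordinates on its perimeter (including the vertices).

12

The number of boundary lattice points is Σ gcd(|Δx|,|Δy|) = gcd(48,23) + gcd(6,24) + gcd(41,15) + gcd(11,30) + gcd(28,1) + gcd(29,13) + gcd(37,12) = 1+6+1+1+1+1+1 = 12.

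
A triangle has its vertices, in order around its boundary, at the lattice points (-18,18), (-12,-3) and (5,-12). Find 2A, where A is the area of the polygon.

303

The shoelace formula gives twice the area as |((-18)·(-3) − (-12)·18) + ((-12)·(-12) − 5·(-3)) + (5·18 − (-18)·(-12))| = 303, so the area is 151.5.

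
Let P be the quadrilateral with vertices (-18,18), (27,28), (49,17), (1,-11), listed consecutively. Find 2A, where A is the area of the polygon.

2639

The shoelace formula gives twice the area as |((-18)·28 − 27·18) + (27·17 − 49·28) + (49·(-11) − 1·17) + (1·18 − (-18)·(-11))| = 2639, so the area is 1319.5.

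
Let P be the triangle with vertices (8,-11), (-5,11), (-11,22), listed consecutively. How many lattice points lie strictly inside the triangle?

5

Using the shoelace formula, 2A = |(8·11 − (-5)·(-11)) + ((-5)·22 − (-11)·11) + ((-11)·(-11) − 8·22)| = 11, so the area is 11/2.
Summing gcd(|Δx|,|Δy|) over the edges gives the boundary count: gcd(13,22) + gcd(6,11) + gcd(19,33) = 1+1+1 = 3.
By Pick's theorem A = I + B/2 − 1, so I = 11/2 − 3/2 + 1 = 5.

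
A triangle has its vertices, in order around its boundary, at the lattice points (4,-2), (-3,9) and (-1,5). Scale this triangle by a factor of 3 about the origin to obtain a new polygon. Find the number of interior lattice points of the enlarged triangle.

22

Using the shoelace formula, 2A = |(4·9 − (-3)·(-2)) + ((-3)·5 − (-1)·9) + ((-1)·(-2) − 4·5)| = 6, so the area is 3.
The number of boundary lattice points is Σ gcd(|Δx|,|Δy|) = gcd(7,11) + gcd(2,4) + gcd(5,7) = 1+2+1 = 4.
Scaling by 3 multiplies the area by 3² = 9 (so the new area is 27) and multiplies the boundary lattice-point count by 3, giving 12.
By Pick's theorem, the interior count of the dilated polygon is 27 − 12/2 + 1 = 22.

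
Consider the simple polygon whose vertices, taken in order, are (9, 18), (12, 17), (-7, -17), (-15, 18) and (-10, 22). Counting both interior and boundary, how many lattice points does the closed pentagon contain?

By the shoelace formula, twice the signed area is |(9·17 − 12·18) + (12·(-17) − (-7)·17) + ((-7)·18 − (-15)·(-17)) + ((-15)·22 − (-10)·18) + ((-10)·18 − 9·22)| = 1057, so the area is 528.5.
Along each edge there are gcd(|Δx|,|Δy|)+1 lattice points, so counting each shared vertex once the boundary has gcd(3,1) + gcd(19,34) + gcd(8,35) + gcd(5,4) + gcd(19,4) = 1+1+1+1+1 = 5.
Pick's theorem gives I = A − B/2 + 1 = 528.5 − 5/2 + 1 = 527, so the closed region contains I + B = 527 + 5 = 532 lattice points.

532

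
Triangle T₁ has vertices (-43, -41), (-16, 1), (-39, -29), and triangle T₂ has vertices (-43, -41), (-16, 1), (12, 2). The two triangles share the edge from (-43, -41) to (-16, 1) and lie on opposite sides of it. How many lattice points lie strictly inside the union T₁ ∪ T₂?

The union is the simple quadrilateral with vertices (-43, -41), (-39, -29), (-16, 1), (12, 2) in order.
By the shoelace formula, twice the signed area is |[(-43)·(-29) − (-39)·(-41)] + [(-39)·1 − (-16)·(-29)] + [(-16)·2 − 12·1] + [12·(-41) − (-43)·2]| = 1305, so the area is 1305/2.
Along each edge there are gcd(|Δx|,|Δy|)+1 lattice points, so counting each shared vertex once the boundary has gcd(4,12) + gcd(23,30) + gcd(28,1) + gcd(55,43) = 4+1+1+1 = 7.
By Pick's theorem I = A − B/2 + 1 = 1305/2 − 7/2 + 1 = 650.

650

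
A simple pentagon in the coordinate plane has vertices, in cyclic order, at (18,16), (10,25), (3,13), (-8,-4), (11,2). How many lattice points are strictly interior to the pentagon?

298

The shoelace formula gives twice the area as |(18·25 − 10·16) + (10·13 − 3·25) + (3·(-4) − (-8)·13) + ((-8)·2 − 11·(-4)) + (11·16 − 18·2)| = 605, so the area is 605/2.
Summing gcd(|Δx|,|Δy|) over the edges gives the boundary count: gcd(8,9) + gcd(7,12) + gcd(11,17) + gcd(19,6) + gcd(7,14) = 1+1+1+1+7 = 11.
By Pick's theorem A = I + B/2 − 1, so I = 605/2 − 11/2 + 1 = 298.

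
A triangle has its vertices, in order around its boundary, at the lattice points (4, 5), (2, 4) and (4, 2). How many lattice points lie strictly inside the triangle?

By the shoelace formula, twice the signed area is |(4·4 − 2·5) + (2·2 − 4·4) + (4·5 − 4·2)| = 6, so the area is 3.
Along each edge there are gcd(|Δx|,|Δy|)+1 lattice points, so counting each shared vertex once the boundary has gcd(2,1) + gcd(2,2) + gcd(0,3) = 1+2+3 = 6.
Pick's theorem gives I = A − B/2 + 1 = 3 − 6/2 + 1 = 1.

1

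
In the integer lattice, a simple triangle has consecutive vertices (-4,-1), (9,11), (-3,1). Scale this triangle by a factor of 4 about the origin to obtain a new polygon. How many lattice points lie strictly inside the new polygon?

105

By the shoelace formula, twice the signed area is |((-4)·11 − 9·(-1)) + (9·1 − (-3)·11) + ((-3)·(-1) − (-4)·1)| = 14, so the area is 7.
Summing gcd(|Δx|,|Δy|) over the edges gives the boundary count: gcd(13,12) + gcd(12,10) + gcd(1,2) = 1+2+1 = 4.
Scaling by 4 multiplies the area by 4² = 16 (so the new area is 112) and multiplies the boundary lattice-point count by 4, giving 16.
By Pick's theorem, the interior count of the dilated polygon is 112 − 16/2 + 1 = 105.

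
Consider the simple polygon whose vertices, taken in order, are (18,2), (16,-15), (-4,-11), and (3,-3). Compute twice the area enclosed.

By the shoelace formula, twice the signed area is |(18·(-15) − 16·2) + (16·(-11) − (-4)·(-15)) + ((-4)·(-3) − 3·(-11)) + (3·2 − 18·(-3))| = 433, so the area is 433/2.

433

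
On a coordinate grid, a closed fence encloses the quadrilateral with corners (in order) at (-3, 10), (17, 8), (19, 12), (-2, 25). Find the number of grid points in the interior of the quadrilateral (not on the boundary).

Using the shoelace formula, 2A = |((-3)·8 − 17·10) + (17·12 − 19·8) + (19·25 − (-2)·12) + ((-2)·10 − (-3)·25)| = 412, so the area is 206.
Summing gcd(|Δx|,|Δy|) over the edges gives the boundary count: gcd(20,2) + gcd(2,4) + gcd(21,13) + gcd(1,15) = 2+2+1+1 = 6.
Pick's theorem gives I = A − B/2 + 1 = 206 − 6/2 + 1 = 204.

204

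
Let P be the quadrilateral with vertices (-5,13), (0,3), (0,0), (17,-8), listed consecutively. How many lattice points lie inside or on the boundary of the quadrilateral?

89

The shoelace formula gives twice the area as |((-5)·3 − 0·13) + (0·0 − 0·3) + (0·(-8) − 17·0) + (17·13 − (-5)·(-8))| = 166, so the area is 83.
Summing gcd(|Δx|,|Δy|) over the edges gives the boundary count: gcd(5,10) + gcd(0,3) + gcd(17,8) + gcd(22,21) = 5+3+1+1 = 10.
Pick's theorem gives I = A − B/2 + 1 = 83 − 10/2 + 1 = 79, so the closed region contains I + B = 79 + 10 = 89 lattice points.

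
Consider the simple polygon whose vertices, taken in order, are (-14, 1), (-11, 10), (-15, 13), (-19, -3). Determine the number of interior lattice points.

51

By the shoelace formula, twice the signed area is |((-14)·10 − (-11)·1) + ((-11)·13 − (-15)·10) + ((-15)·(-3) − (-19)·13) + ((-19)·1 − (-14)·(-3))| = 109, so the area is 54.5.
Along each edge there are gcd(|Δx|,|Δy|)+1 lattice points, so counting each shared vertex once the boundary has gcd(3,9) + gcd(4,3) + gcd(4,16) + gcd(5,4) = 3+1+4+1 = 9.
Pick's theorem gives I = A − B/2 + 1 = 54.5 − 9/2 + 1 = 51.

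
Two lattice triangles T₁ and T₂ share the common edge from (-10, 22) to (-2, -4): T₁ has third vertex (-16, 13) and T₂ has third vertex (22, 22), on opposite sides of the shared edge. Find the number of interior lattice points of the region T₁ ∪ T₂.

512

The union is the simple quadrilateral with vertices (-10, 22), (-16, 13), (-2, -4), (22, 22) in order.
The shoelace formula gives twice the area as |((-10)·13 − (-16)·22) + ((-16)·(-4) − (-2)·13) + ((-2)·22 − 22·(-4)) + (22·22 − (-10)·22)| = 1060, so the area is 530.
The number of boundary lattice points is Σ gcd(|Δx|,|Δy|) = gcd(6,9) + gcd(14,17) + gcd(24,26) + gcd(32,0) = 3+1+2+32 = 38.
By Pick's theorem I = A − B/2 + 1 = 530 − 38/2 + 1 = 512.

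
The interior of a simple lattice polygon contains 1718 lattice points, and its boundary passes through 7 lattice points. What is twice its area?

By Pick's theorem, A = I + B/2 − 1 = 1718 + 7/2 − 1 = 3441/2.
Hence 2A = 3441.

3441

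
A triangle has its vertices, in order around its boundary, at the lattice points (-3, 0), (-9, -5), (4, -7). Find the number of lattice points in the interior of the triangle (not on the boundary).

By the shoelace formula, twice the signed area is |((-3)·(-5) − (-9)·0) + ((-9)·(-7) − 4·(-5)) + (4·0 − (-3)·(-7))| = 77, so the area is 38.5.
Along each edge there are gcd(|Δx|,|Δy|)+1 lattice points, so counting each shared vertex once the boundary has gcd(6,5) + gcd(13,2) + gcd(7,7) = 1+1+7 = 9.
By Pick's theorem A = I + B/2 − 1, so I = 38.5 − 9/2 + 1 = 35.

35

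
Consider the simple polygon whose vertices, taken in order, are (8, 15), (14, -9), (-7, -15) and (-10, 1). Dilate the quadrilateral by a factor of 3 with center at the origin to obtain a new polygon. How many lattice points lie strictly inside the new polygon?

By the shoelace formula, twice the signed area is |[8·(-9) − 14·15] + [14·(-15) − (-7)·(-9)] + [(-7)·1 − (-10)·(-15)] + [(-10)·15 − 8·1]| = 870, so the area is 435.
Summing gcd(|Δx|,|Δy|) over the edges gives the boundary count: gcd(6,24) + gcd(21,6) + gcd(3,16) + gcd(18,14) = 6+3+1+2 = 12.
Scaling by 3 multiplies the area by 3² = 9 (so the new area is 3915) and multiplies the boundary lattice-point count by 3, giving 36.
By Pick's theorem, the interior count of the dilated polygon is 3915 − 36/2 + 1 = 3898.

3898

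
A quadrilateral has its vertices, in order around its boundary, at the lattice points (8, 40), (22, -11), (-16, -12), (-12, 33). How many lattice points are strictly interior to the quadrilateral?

Using the shoelace formula, 2A = |[8·(-11) − 22·40] + [22·(-12) − (-16)·(-11)] + [(-16)·33 − (-12)·(-12)] + [(-12)·40 − 8·33]| = 2824, so the area is 1412.
The number of boundary lattice points is Σ gcd(|Δx|,|Δy|) = gcd(14,51) + gcd(38,1) + gcd(4,45) + gcd(20,7) = 1+1+1+1 = 4.
Pick's theorem gives I = A − B/2 + 1 = 1412 − 4/2 + 1 = 1411.

1411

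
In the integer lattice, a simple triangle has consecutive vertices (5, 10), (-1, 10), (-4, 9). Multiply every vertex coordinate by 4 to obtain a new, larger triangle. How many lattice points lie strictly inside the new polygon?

33

The shoelace formula gives twice the area as |[5·10 − (-1)·10] + [(-1)·9 − (-4)·10] + [(-4)·10 − 5·9]| = 6, so the area is 3.
The number of boundary lattice points is Σ gcd(|Δx|,|Δy|) = gcd(6,0) + gcd(3,1) + gcd(9,1) = 6+1+1 = 8.
Scaling by 4 multiplies the area by 4² = 16 (so the new area is 48) and multiplies the boundary lattice-point count by 4, giving 32.
By Pick's theorem, the interior count of the dilated polygon is 48 − 32/2 + 1 = 33.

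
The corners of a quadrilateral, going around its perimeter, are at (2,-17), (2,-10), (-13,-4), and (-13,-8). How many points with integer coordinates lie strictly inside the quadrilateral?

75

The shoelace formula gives twice the area as |(2·(-10) − 2·(-17)) + (2·(-4) − (-13)·(-10)) + ((-13)·(-8) − (-13)·(-4)) + ((-13)·(-17) − 2·(-8))| = 165, so the area is 82.5.
Along each edge there are gcd(|Δx|,|Δy|)+1 lattice points, so counting each shared vertex once the boundary has gcd(0,7) + gcd(15,6) + gcd(0,4) + gcd(15,9) = 7+3+4+3 = 17.
Pick's theorem gives I = A − B/2 + 1 = 82.5 − 17/2 + 1 = 75.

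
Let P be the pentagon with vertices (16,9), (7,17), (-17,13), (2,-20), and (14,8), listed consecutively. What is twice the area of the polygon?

The shoelace formula gives twice the area as |(16·17 − 7·9) + (7·13 − (-17)·17) + ((-17)·(-20) − 2·13) + (2·8 − 14·(-20)) + (14·9 − 16·8)| = 1197, so the area is 598.5.

1197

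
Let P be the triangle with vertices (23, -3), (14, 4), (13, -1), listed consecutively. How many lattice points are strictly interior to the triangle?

Using the shoelace formula, 2A = |(23·4 − 14·(-3)) + (14·(-1) − 13·4) + (13·(-3) − 23·(-1))| = 52, so the area is 26.
The number of boundary lattice points is Σ gcd(|Δx|,|Δy|) = gcd(9,7) + gcd(1,5) + gcd(10,2) = 1+1+2 = 4.
By Pick's theorem A = I + B/2 − 1, so I = 26 − 4/2 + 1 = 25.

25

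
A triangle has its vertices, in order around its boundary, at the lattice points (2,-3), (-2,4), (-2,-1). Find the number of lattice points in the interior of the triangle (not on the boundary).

7

By the shoelace formula, twice the signed area is |(2·4 − (-2)·(-3)) + ((-2)·(-1) − (-2)·4) + ((-2)·(-3) − 2·(-1))| = 20, so the area is 10.
The number of boundary lattice points is Σ gcd(|Δx|,|Δy|) = gcd(4,7) + gcd(0,5) + gcd(4,2) = 1+5+2 = 8.
By Pick's theorem A = I + B/2 − 1, so I = 10 − 8/2 + 1 = 7.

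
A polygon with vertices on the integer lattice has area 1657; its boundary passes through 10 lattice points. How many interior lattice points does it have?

Pick's theorem A = I + B/2 − 1 rearranges to I = A − B/2 + 1 = 1657 − 10/2 + 1 = 1653.

1653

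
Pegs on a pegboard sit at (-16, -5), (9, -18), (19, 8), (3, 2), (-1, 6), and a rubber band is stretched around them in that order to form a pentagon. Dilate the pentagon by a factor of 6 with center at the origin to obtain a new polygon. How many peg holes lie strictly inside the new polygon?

By the shoelace formula, twice the signed area is |[(-16)·(-18) − 9·(-5)] + [9·8 − 19·(-18)] + [19·2 − 3·8] + [3·6 − (-1)·2] + [(-1)·(-5) − (-16)·6]| = 882, so the area is 441.
Summing gcd(|Δx|,|Δy|) over the edges gives the boundary count: gcd(25,13) + gcd(10,26) + gcd(16,6) + gcd(4,4) + gcd(15,11) = 1+2+2+4+1 = 10.
Scaling by 6 multiplies the area by 6² = 36 (so the new area is 15876) and multiplies the boundary lattice-point count by 6, giving 60.
By Pick's theorem, the interior count of the dilated polygon is 15876 − 60/2 + 1 = 15847.

15847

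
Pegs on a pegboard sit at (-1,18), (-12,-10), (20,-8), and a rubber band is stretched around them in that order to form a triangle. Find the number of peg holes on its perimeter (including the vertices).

The number of boundary lattice points is Σ gcd(|Δx|,|Δy|) = gcd(11,28) + gcd(32,2) + gcd(21,26) = 1+2+1 = 4.

4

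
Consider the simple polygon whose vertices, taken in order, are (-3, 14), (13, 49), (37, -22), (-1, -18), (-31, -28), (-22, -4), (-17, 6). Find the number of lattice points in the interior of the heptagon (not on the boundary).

Using the shoelace formula, 2A = |((-3)·49 − 13·14) + (13·(-22) − 37·49) + (37·(-18) − (-1)·(-22)) + ((-1)·(-28) − (-31)·(-18)) + ((-31)·(-4) − (-22)·(-28)) + ((-22)·6 − (-17)·(-4)) + ((-17)·14 − (-3)·6)| = 4558, so the area is 2279.
The number of boundary lattice points is Σ gcd(|Δx|,|Δy|) = gcd(16,35) + gcd(24,71) + gcd(38,4) + gcd(30,10) + gcd(9,24) + gcd(5,10) + gcd(14,8) = 1+1+2+10+3+5+2 = 24.
Pick's theorem gives I = A − B/2 + 1 = 2279 − 24/2 + 1 = 2268.

2268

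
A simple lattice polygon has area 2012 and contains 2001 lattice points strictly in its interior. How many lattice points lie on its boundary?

24

Pick's theorem gives A = I + B/2 − 1, so B = 2(A − I + 1) = 2(2012 − 2001 + 1) = 24.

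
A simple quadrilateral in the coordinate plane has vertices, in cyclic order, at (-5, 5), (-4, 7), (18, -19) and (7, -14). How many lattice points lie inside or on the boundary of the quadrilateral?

113

Using the shoelace formula, 2A = |[(-5)·7 − (-4)·5] + [(-4)·(-19) − 18·7] + [18·(-14) − 7·(-19)] + [7·5 − (-5)·(-14)]| = 219, so the area is 219/2.
The number of boundary lattice points is Σ gcd(|Δx|,|Δy|) = gcd(1,2) + gcd(22,26) + gcd(11,5) + gcd(12,19) = 1+2+1+1 = 5.
Pick's theorem gives I = A − B/2 + 1 = 219/2 − 5/2 + 1 = 108, so the closed region contains I + B = 108 + 5 = 113 lattice points.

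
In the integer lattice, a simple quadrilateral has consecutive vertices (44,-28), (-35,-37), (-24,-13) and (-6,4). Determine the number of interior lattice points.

The shoelace formula gives twice the area as |(44·(-37) − (-35)·(-28)) + ((-35)·(-13) − (-24)·(-37)) + ((-24)·4 − (-6)·(-13)) + ((-6)·(-28) − 44·4)| = 3223, so the area is 1611.5.
Along each edge there are gcd(|Δx|,|Δy|)+1 lattice points, so counting each shared vertex once the boundary has gcd(79,9) + gcd(11,24) + gcd(18,17) + gcd(50,32) = 1+1+1+2 = 5.
By Pick's theorem A = I + B/2 − 1, so I = 1611.5 − 5/2 + 1 = 1610.

1610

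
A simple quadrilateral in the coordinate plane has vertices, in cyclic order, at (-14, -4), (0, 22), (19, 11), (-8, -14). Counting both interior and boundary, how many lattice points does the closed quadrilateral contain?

538

By the shoelace formula, twice the signed area is |((-14)·22 − 0·(-4)) + (0·11 − 19·22) + (19·(-14) − (-8)·11) + ((-8)·(-4) − (-14)·(-14))| = 1068, so the area is 534.
Summing gcd(|Δx|,|Δy|) over the edges gives the boundary count: gcd(14,26) + gcd(19,11) + gcd(27,25) + gcd(6,10) = 2+1+1+2 = 6.
Pick's theorem gives I = A − B/2 + 1 = 534 − 6/2 + 1 = 532, so the closed region contains I + B = 532 + 6 = 538 lattice points.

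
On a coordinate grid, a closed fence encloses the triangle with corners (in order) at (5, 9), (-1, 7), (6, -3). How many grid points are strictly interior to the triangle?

The shoelace formula gives twice the area as |[5·7 − (-1)·9] + [(-1)·(-3) − 6·7] + [6·9 − 5·(-3)]| = 74, so the area is 37.
The number of boundary lattice points is Σ gcd(|Δx|,|Δy|) = gcd(6,2) + gcd(7,10) + gcd(1,12) = 2+1+1 = 4.
Pick's theorem gives I = A − B/2 + 1 = 37 − 4/2 + 1 = 36.

36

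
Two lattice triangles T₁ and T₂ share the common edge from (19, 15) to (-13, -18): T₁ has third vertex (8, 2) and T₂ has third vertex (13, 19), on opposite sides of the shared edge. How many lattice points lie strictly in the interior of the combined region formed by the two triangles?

188

The union is the simple quadrilateral with vertices (19, 15), (8, 2), (-13, -18), (13, 19) in order.
By the shoelace formula, twice the signed area is |(19·2 − 8·15) + (8·(-18) − (-13)·2) + ((-13)·19 − 13·(-18)) + (13·15 − 19·19)| = 379, so the area is 379/2.
The number of boundary lattice points is Σ gcd(|Δx|,|Δy|) = gcd(11,13) + gcd(21,20) + gcd(26,37) + gcd(6,4) = 1+1+1+2 = 5.
By Pick's theorem I = A − B/2 + 1 = 379/2 − 5/2 + 1 = 188.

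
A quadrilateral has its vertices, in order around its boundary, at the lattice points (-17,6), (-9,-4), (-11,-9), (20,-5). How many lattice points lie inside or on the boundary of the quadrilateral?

By the shoelace formula, twice the signed area is |((-17)·(-4) − (-9)·6) + ((-9)·(-9) − (-11)·(-4)) + ((-11)·(-5) − 20·(-9)) + (20·6 − (-17)·(-5))| = 429, so the area is 214.5.
Summing gcd(|Δx|,|Δy|) over the edges gives the boundary count: gcd(8,10) + gcd(2,5) + gcd(31,4) + gcd(37,11) = 2+1+1+1 = 5.
Pick's theorem gives I = A − B/2 + 1 = 214.5 − 5/2 + 1 = 213, so the closed region contains I + B = 213 + 5 = 218 lattice points.

218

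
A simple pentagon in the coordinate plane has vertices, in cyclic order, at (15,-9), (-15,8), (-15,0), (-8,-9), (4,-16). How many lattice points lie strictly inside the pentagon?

299

The shoelace formula gives twice the area as |[15·8 − (-15)·(-9)] + [(-15)·0 − (-15)·8] + [(-15)·(-9) − (-8)·0] + [(-8)·(-16) − 4·(-9)] + [4·(-9) − 15·(-16)]| = 608, so the area is 304.
The number of boundary lattice points is Σ gcd(|Δx|,|Δy|) = gcd(30,17) + gcd(0,8) + gcd(7,9) + gcd(12,7) + gcd(11,7) = 1+8+1+1+1 = 12.
Pick's theorem gives I = A − B/2 + 1 = 304 − 12/2 + 1 = 299.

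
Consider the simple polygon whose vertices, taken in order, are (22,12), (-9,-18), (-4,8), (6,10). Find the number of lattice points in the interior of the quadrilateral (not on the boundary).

332

By the shoelace formula, twice the signed area is |[22·(-18) − (-9)·12] + [(-9)·8 − (-4)·(-18)] + [(-4)·10 − 6·8] + [6·12 − 22·10]| = 668, so the area is 334.
The number of boundary lattice points is Σ gcd(|Δx|,|Δy|) = gcd(31,30) + gcd(5,26) + gcd(10,2) + gcd(16,2) = 1+1+2+2 = 6.
By Pick's theorem A = I + B/2 − 1, so I = 334 − 6/2 + 1 = 332.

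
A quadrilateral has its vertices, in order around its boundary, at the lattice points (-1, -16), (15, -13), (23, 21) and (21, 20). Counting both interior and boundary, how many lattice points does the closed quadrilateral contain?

The shoelace formula gives twice the area as |[(-1)·(-13) − 15·(-16)] + [15·21 − 23·(-13)] + [23·20 − 21·21] + [21·(-16) − (-1)·20]| = 570, so the area is 285.
The number of boundary lattice points is Σ gcd(|Δx|,|Δy|) = gcd(16,3) + gcd(8,34) + gcd(2,1) + gcd(22,36) = 1+2+1+2 = 6.
Pick's theorem gives I = A − B/2 + 1 = 285 − 6/2 + 1 = 283, so the closed region contains I + B = 283 + 6 = 289 lattice points.

289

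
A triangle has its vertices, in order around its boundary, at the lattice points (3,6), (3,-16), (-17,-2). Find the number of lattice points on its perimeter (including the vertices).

28

The number of boundary lattice points is Σ gcd(|Δx|,|Δy|) = gcd(0,22) + gcd(20,14) + gcd(20,8) = 22+2+4 = 28.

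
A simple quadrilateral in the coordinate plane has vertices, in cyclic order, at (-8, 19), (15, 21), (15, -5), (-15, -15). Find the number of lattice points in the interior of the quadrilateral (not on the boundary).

The shoelace formula gives twice the area as |((-8)·21 − 15·19) + (15·(-5) − 15·21) + (15·(-15) − (-15)·(-5)) + ((-15)·19 − (-8)·(-15))| = 1548, so the area is 774.
The number of boundary lattice points is Σ gcd(|Δx|,|Δy|) = gcd(23,2) + gcd(0,26) + gcd(30,10) + gcd(7,34) = 1+26+10+1 = 38.
By Pick's theorem A = I + B/2 − 1, so I = 774 − 38/2 + 1 = 756.

756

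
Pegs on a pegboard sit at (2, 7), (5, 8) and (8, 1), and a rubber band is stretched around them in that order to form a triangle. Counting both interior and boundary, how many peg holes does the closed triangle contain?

Using the shoelace formula, 2A = |(2·8 − 5·7) + (5·1 − 8·8) + (8·7 − 2·1)| = 24, so the area is 12.
Along each edge there are gcd(|Δx|,|Δy|)+1 lattice points, so counting each shared vertex once the boundary has gcd(3,1) + gcd(3,7) + gcd(6,6) = 1+1+6 = 8.
Pick's theorem gives I = A − B/2 + 1 = 12 − 8/2 + 1 = 9, so the closed region contains I + B = 9 + 8 = 17 lattice points.

17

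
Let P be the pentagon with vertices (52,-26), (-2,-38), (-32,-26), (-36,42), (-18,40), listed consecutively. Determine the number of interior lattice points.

The shoelace formula gives twice the area as |(52·(-38) − (-2)·(-26)) + ((-2)·(-26) − (-32)·(-38)) + ((-32)·42 − (-36)·(-26)) + ((-36)·40 − (-18)·42) + ((-18)·(-26) − 52·40)| = 7768, so the area is 3884.
The number of boundary lattice points is Σ gcd(|Δx|,|Δy|) = gcd(54,12) + gcd(30,12) + gcd(4,68) + gcd(18,2) + gcd(70,66) = 6+6+4+2+2 = 20.
Pick's theorem gives I = A − B/2 + 1 = 3884 − 20/2 + 1 = 3875.

3875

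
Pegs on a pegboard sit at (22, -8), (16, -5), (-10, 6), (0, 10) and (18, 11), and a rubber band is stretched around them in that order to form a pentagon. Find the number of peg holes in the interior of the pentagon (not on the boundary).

By the shoelace formula, twice the signed area is |[22·(-5) − 16·(-8)] + [16·6 − (-10)·(-5)] + [(-10)·10 − 0·6] + [0·11 − 18·10] + [18·(-8) − 22·11]| = 602, so the area is 301.
Along each edge there are gcd(|Δx|,|Δy|)+1 lattice points, so counting each shared vertex once the boundary has gcd(6,3) + gcd(26,11) + gcd(10,4) + gcd(18,1) + gcd(4,19) = 3+1+2+1+1 = 8.
By Pick's theorem A = I + B/2 − 1, so I = 301 − 8/2 + 1 = 298.

298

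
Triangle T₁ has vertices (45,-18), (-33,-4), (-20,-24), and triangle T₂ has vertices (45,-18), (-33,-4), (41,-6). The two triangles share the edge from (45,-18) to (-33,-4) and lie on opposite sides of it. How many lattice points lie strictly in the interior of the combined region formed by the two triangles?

1126

The union is the simple quadrilateral with vertices (45,-18), (-20,-24), (-33,-4), (41,-6) in order.
By the shoelace formula, twice the signed area is |(45·(-24) − (-20)·(-18)) + ((-20)·(-4) − (-33)·(-24)) + ((-33)·(-6) − 41·(-4)) + (41·(-18) − 45·(-6))| = 2258, so the area is 1129.
The number of boundary lattice points is Σ gcd(|Δx|,|Δy|) = gcd(65,6) + gcd(13,20) + gcd(74,2) + gcd(4,12) = 1+1+2+4 = 8.
By Pick's theorem I = A − B/2 + 1 = 1129 − 8/2 + 1 = 1126.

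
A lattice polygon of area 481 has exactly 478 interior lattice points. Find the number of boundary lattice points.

8

Pick's theorem gives A = I + B/2 − 1, so B = 2(A − I + 1) = 2(481 − 478 + 1) = 8.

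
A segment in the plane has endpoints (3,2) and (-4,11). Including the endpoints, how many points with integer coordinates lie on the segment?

The number of lattice points on a segment between lattice points is gcd(|Δx|,|Δy|) + 1 = gcd(7,9) + 1 = 1 + 1 = 2.

2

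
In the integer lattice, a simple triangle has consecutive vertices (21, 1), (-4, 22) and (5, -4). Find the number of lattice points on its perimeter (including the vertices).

3

The number of boundary lattice points is Σ gcd(|Δx|,|Δy|) = gcd(25,21) + gcd(9,26) + gcd(16,5) = 1+1+1 = 3.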